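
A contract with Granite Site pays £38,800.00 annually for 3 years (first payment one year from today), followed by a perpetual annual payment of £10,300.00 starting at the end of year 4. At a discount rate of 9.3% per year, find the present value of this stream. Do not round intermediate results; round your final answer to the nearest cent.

£182510.60

PV of 3-year annuity: £38,800.00 × [1 − (1+0.093)^−3] / 0.093 = 97691.47895
Perpetuity value at year 3: £10,300.00 / 0.093 = 110752.68817
PV of perpetuity: 110752.68817 / (1+0.093)^3 = 84819.12546
Total PV = 97691.47895 + 84819.12546 = 182510.60441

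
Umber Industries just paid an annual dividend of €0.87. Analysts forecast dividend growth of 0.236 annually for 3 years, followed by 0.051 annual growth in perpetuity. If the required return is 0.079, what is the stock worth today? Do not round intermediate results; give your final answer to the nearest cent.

D_1 = 1.07532
D_2 = 1.32910
D_3 = 1.64276
Terminal value at year 3: TV = D_3×(1+g_2)/(r−g_2) = 1.72654/0.028 = 61.66225
P_0 = D_1/(1+r)^1 + D_2/(1+r)^2 + D_3/(1+r)^3 + TV/(1+r)^3
    = 0.99659 + 1.14160 + 1.30771 + 49.08570 = 52.53160

€52.53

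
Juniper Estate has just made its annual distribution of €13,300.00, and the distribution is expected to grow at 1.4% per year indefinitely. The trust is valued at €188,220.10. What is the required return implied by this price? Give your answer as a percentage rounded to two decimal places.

D₁ = €13,300.00 × 1.014 = €13,486.2000
P = D₁/(r − g) ⇒ r = D₁/P + g = €13,486.2000/€188,220.10 + 0.014 = 0.071651 + 0.014 = 0.085651

8.57%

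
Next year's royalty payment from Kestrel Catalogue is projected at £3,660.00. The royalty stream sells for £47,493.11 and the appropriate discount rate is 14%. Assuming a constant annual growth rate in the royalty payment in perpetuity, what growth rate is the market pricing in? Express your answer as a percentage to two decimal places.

P = D₁/(r−g) ⇒ g = r − D₁/P = 0.14 − £3,660.00/£47,493.11 = 0.062936

6.29%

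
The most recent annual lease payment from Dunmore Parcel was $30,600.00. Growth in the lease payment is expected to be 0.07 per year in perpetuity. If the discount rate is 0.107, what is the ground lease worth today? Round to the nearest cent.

D₁ = D₀ × (1 + g) = $30,600.00 × 1.07 = $32,742.0000
Growing perpetuity: P = D₁ / (r − g) = $32,742.0000 / (0.107 − 0.07) = $884,918.92

$884918.92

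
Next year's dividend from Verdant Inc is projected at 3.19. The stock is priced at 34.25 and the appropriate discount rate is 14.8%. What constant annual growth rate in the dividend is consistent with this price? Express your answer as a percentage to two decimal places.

5.49%

P = D₁/(r−g) ⇒ g = r − D₁/P = 0.148 − 3.19/34.25 = 0.054861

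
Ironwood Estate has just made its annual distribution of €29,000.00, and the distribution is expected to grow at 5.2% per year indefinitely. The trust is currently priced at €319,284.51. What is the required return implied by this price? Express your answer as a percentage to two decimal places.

D₁ = €29,000.00 × 1.052 = €30,508.0000
P = D₁/(r − g) ⇒ r = D₁/P + g = €30,508.0000/€319,284.51 + 0.052 = 0.095551 + 0.052 = 0.147551

14.76%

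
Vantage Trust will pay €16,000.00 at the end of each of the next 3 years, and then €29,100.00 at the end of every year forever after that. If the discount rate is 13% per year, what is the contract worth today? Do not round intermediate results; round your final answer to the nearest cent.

€192915.05

PV of 3-year annuity: €16,000.00 × [1 − (1+0.13)^−3] / 0.13 = 37778.44157
Perpetuity value at year 3: €29,100.00 / 0.13 = 223846.15385
PV of perpetuity: 223846.15385 / (1+0.13)^3 = 155136.61325
Total PV = 37778.44157 + 155136.61325 = 192915.05481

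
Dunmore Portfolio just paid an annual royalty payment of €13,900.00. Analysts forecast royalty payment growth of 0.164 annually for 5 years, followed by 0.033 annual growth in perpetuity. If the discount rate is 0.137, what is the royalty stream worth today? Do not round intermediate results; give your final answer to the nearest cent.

€229865.33

D_1 = 16179.60000
D_2 = 18833.05440
D_3 = 21921.67532
D_4 = 25516.83007
D_5 = 29701.59021
Terminal value at year 5: TV = D_5×(1+g_2)/(r−g_2) = 30681.74268/0.104 = 295016.75657
P_0 = D_1/(1+r)^1 + D_2/(1+r)^2 + D_3/(1+r)^3 + D_4/(1+r)^4 + D_5/(1+r)^5 + TV/(1+r)^5
    = 14230.07916 + 14567.99660 + 14913.93847 + 15268.09532 + 15630.66223 + 155254.55852 = 229865.33031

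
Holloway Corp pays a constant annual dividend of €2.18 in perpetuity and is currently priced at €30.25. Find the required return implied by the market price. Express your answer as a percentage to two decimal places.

7.21%

P = C/r ⇒ r = C/P = €2.18/€30.25 = 0.072066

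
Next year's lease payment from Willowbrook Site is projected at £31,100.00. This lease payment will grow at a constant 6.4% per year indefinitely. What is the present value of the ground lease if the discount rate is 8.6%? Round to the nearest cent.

£1413636.36

Growing perpetuity: P = D₁ / (r − g) = £31,100.0000 / (0.086 − 0.064) = £1,413,636.36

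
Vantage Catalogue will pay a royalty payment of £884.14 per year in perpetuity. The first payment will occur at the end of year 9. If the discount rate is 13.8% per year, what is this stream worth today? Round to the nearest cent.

£2277.74

Value at end of year 8: C / r = £884.14 / 0.138 = £6,406.8116
Discount to today: PV = £6,406.8116 / (1 + 0.138)^8 = £6,406.8116 / 2.812795 = £2,277.74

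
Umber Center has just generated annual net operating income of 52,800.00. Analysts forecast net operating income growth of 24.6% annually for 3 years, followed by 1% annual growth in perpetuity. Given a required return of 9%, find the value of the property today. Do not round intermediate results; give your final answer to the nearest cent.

D_1 = 65788.80000
D_2 = 81972.84480
D_3 = 102138.16462
Terminal value at year 3: TV = D_3×(1+g_2)/(r−g_2) = 103159.54627/0.08 = 1289494.32834
P_0 = D_1/(1+r)^1 + D_2/(1+r)^2 + D_3/(1+r)^3 + TV/(1+r)^3
    = 60356.69725 + 68994.90346 + 78869.40340 + 995726.21797 = 1203947.22209

1203947.22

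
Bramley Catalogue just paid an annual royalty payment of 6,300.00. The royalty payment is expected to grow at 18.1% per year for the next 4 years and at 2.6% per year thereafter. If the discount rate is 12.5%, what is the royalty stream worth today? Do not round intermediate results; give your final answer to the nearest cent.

D_1 = 7440.30000
D_2 = 8786.99430
D_3 = 10377.44027
D_4 = 12255.75696
Terminal value at year 4: TV = D_4×(1+g_2)/(r−g_2) = 12574.40664/0.099 = 127014.20846
P_0 = D_1/(1+r)^1 + D_2/(1+r)^2 + D_3/(1+r)^3 + D_4/(1+r)^4 + TV/(1+r)^4
    = 6613.60000 + 6942.81031 + 7288.40798 + 7651.20873 + 79294.34505 = 107790.37207

107790.37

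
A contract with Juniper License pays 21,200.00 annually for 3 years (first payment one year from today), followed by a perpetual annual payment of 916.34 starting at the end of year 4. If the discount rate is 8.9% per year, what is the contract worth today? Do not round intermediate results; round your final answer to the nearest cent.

61731.52

PV of 3-year annuity: 21,200.00 × [1 − (1+0.089)^−3] / 0.089 = 53759.23125
Perpetuity value at year 3: 916.34 / 0.089 = 10295.95506
PV of perpetuity: 10295.95506 / (1+0.089)^3 = 7972.28836
Total PV = 53759.23125 + 7972.28836 = 61731.51961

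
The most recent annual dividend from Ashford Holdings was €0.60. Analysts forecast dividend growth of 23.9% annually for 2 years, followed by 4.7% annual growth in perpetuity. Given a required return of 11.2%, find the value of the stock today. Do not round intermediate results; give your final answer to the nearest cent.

€13.41

D_1 = 0.74340
D_2 = 0.92107
Terminal value at year 2: TV = D_2×(1+g_2)/(r−g_2) = 0.96436/0.065 = 14.83635
P_0 = D_1/(1+r)^1 + D_2/(1+r)^2 + TV/(1+r)^2
    = 0.66853 + 0.74488 + 11.99824 = 13.41164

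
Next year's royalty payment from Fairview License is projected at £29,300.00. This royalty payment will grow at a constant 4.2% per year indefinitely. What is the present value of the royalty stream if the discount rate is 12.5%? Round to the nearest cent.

Growing perpetuity: P = D₁ / (r − g) = £29,300.0000 / (0.125 − 0.042) = £353,012.05

£353012.05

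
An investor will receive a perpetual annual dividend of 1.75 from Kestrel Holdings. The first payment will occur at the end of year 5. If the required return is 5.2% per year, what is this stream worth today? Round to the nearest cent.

27.48

Value at end of year 4: C / r = 1.75 / 0.052 = 33.6538
Discount to today: PV = 33.6538 / (1 + 0.052)^4 = 33.6538 / 1.224794 = 27.48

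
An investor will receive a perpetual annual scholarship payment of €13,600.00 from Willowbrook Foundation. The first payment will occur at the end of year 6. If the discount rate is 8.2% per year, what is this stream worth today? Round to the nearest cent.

€111837.84

Value at end of year 5: C / r = €13,600.00 / 0.082 = €165,853.6585
Discount to today: PV = €165,853.6585 / (1 + 0.082)^5 = €165,853.6585 / 1.482983 = €111,837.84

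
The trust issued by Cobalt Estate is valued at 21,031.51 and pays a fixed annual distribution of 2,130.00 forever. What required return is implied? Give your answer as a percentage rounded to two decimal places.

P = C/r ⇒ r = C/P = 2,130.00/21,031.51 = 0.101277

10.13%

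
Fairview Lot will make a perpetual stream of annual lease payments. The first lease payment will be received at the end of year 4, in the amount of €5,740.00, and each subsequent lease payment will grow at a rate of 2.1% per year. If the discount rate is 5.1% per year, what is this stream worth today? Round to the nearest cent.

Value at end of year 3: C₁ / (r − g) = €5,740.00 / (0.051 − 0.021) = €191,333.3333
Discount to today: PV = €191,333.3333 / (1 + 0.051)^3 = €191,333.3333 / 1.160936 = €164,809.59

€164809.59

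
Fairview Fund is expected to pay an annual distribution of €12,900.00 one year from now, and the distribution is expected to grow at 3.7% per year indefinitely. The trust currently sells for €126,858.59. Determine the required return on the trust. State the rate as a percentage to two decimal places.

13.87%

P = D₁/(r − g) ⇒ r = D₁/P + g = €12,900.0000/€126,858.59 + 0.037 = 0.101688 + 0.037 = 0.138688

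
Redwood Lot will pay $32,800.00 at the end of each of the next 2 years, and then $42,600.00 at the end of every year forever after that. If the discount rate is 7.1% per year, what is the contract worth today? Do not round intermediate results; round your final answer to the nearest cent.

PV of 2-year annuity: $32,800.00 × [1 − (1+0.071)^−2] / 0.071 = 59220.89969
Perpetuity value at year 2: $42,600.00 / 0.071 = 600000.00000
PV of perpetuity: 600000.00000 / (1+0.071)^2 = 523085.05101
Total PV = 59220.89969 + 523085.05101 = 582305.95070

$582305.95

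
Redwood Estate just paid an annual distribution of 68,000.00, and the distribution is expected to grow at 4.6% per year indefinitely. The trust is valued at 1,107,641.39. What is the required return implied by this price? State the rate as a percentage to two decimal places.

11.02%

D₁ = 68,000.00 × 1.046 = 71,128.0000
P = D₁/(r − g) ⇒ r = D₁/P + g = 71,128.0000/1,107,641.39 + 0.046 = 0.064216 + 0.046 = 0.110216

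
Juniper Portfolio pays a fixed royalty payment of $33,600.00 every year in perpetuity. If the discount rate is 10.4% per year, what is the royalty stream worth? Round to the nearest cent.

$323076.92

Level perpetuity: PV = C / r = $33,600.00 / 0.104 = $323,076.92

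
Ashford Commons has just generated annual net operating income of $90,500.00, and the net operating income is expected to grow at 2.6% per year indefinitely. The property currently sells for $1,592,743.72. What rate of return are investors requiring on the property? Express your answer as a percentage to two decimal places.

8.43%

D₁ = $90,500.00 × 1.026 = $92,853.0000
P = D₁/(r − g) ⇒ r = D₁/P + g = $92,853.0000/$1,592,743.72 + 0.026 = 0.058298 + 0.026 = 0.084298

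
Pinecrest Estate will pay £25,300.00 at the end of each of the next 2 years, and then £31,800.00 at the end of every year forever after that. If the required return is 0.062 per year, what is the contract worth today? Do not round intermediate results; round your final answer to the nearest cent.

£501019.49

PV of 2-year annuity: £25,300.00 × [1 − (1+0.062)^−2] / 0.062 = 46255.15585
Perpetuity value at year 2: £31,800.00 / 0.062 = 512903.22581
PV of perpetuity: 512903.22581 / (1+0.062)^2 = 454764.33426
Total PV = 46255.15585 + 454764.33426 = 501019.49011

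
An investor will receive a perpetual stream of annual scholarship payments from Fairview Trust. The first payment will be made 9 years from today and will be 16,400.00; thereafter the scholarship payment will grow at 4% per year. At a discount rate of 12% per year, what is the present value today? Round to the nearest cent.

Value at end of year 8: C₁ / (r − g) = 16,400.00 / (0.12 − 0.04) = 205,000.0000
Discount to today: PV = 205,000.0000 / (1 + 0.12)^8 = 205,000.0000 / 2.475963 = 82,796.06

82796.06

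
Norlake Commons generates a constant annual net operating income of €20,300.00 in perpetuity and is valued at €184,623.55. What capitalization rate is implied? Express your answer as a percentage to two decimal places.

P = C/r ⇒ r = C/P = €20,300.00/€184,623.55 = 0.109953

11.00%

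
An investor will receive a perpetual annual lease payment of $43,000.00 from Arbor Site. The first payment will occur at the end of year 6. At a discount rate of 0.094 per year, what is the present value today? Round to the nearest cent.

Value at end of year 5: C / r = $43,000.00 / 0.094 = $457,446.8085
Discount to today: PV = $457,446.8085 / (1 + 0.094)^5 = $457,446.8085 / 1.567064 = $291,913.37

$291913.37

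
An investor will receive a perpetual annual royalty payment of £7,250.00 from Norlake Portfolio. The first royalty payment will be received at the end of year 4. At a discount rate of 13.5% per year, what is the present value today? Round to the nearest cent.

£36729.64

Value at end of year 3: C / r = £7,250.00 / 0.135 = £53,703.7037
Discount to today: PV = £53,703.7037 / (1 + 0.135)^3 = £53,703.7037 / 1.462135 = £36,729.64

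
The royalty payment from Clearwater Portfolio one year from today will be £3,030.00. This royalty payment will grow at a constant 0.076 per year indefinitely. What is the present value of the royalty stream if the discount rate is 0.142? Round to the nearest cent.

£45909.09

Growing perpetuity: P = D₁ / (r − g) = £3,030.0000 / (0.142 − 0.076) = £45,909.09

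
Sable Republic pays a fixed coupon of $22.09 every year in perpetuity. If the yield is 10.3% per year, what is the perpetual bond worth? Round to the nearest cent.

$214.47

Level perpetuity: PV = C / r = $22.09 / 0.103 = $214.47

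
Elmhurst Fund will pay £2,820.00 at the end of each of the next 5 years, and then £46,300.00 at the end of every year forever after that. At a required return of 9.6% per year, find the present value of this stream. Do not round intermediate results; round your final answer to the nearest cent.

£315770.07

PV of 5-year annuity: £2,820.00 × [1 − (1+0.096)^−5] / 0.096 = 10800.15902
Perpetuity value at year 5: £46,300.00 / 0.096 = 482291.66667
PV of perpetuity: 482291.66667 / (1+0.096)^5 = 304969.90694
Total PV = 10800.15902 + 304969.90694 = 315770.06596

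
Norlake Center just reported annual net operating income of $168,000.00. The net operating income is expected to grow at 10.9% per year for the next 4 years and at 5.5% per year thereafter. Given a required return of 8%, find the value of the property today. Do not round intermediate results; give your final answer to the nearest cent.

$8600637.60

D_1 = 186312.00000
D_2 = 206620.00800
D_3 = 229141.58887
D_4 = 254118.02206
Terminal value at year 4: TV = D_4×(1+g_2)/(r−g_2) = 268094.51327/0.025 = 10723780.53089
P_0 = D_1/(1+r)^1 + D_2/(1+r)^2 + D_3/(1+r)^3 + D_4/(1+r)^4 + TV/(1+r)^4
    = 172511.11111 + 177143.35391 + 181899.98101 + 186784.33235 + 7882298.82504 = 8600637.60342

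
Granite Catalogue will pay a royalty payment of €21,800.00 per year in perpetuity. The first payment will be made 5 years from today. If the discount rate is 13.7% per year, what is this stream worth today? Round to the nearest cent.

€95212.52

Value at end of year 4: C / r = €21,800.00 / 0.137 = €159,124.0876
Discount to today: PV = €159,124.0876 / (1 + 0.137)^4 = €159,124.0876 / 1.671252 = €95,212.52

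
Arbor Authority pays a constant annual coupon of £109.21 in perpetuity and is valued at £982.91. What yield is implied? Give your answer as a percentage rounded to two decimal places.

P = C/r ⇒ r = C/P = £109.21/£982.91 = 0.111109

11.11%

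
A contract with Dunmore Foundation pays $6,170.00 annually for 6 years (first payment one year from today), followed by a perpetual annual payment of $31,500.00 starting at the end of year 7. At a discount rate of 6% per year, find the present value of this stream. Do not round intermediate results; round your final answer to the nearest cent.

$400444.17

PV of 6-year annuity: $6,170.00 × [1 − (1+0.06)^−6] / 0.06 = 30339.89109
Perpetuity value at year 6: $31,500.00 / 0.06 = 525000.00000
PV of perpetuity: 525000.00000 / (1+0.06)^6 = 370104.28373
Total PV = 30339.89109 + 370104.28373 = 400444.17482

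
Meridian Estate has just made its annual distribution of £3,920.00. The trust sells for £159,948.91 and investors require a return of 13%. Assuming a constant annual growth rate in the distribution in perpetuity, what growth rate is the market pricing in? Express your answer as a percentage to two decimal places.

P = D₀(1+g)/(r−g) ⇒ P(r−g) = D₀(1+g) ⇒ g(P+D₀) = P·r − D₀
g = (P·r − D₀)/(P + D₀) = (£159,948.91×0.13 − £3,920.00) / (£159,948.91 + £3,920.00) = 0.102969

10.30%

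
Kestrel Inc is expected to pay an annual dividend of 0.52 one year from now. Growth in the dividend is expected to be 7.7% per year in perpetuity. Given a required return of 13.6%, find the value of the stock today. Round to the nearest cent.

8.81

Growing perpetuity: P = D₁ / (r − g) = 0.5200 / (0.136 − 0.077) = 8.81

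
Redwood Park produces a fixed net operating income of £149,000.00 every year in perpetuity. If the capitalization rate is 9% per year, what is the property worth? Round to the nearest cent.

£1655555.56

Level perpetuity: PV = C / r = £149,000.00 / 0.09 = £1,655,555.56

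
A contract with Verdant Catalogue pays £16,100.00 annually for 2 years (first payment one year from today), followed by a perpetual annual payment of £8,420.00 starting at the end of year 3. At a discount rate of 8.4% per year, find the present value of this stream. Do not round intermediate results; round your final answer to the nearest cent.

PV of 2-year annuity: £16,100.00 × [1 − (1+0.084)^−2] / 0.084 = 28553.87318
Perpetuity value at year 2: £8,420.00 / 0.084 = 100238.09524
PV of perpetuity: 100238.09524 / (1+0.084)^2 = 85304.95163
Total PV = 28553.87318 + 85304.95163 = 113858.82480

£113858.82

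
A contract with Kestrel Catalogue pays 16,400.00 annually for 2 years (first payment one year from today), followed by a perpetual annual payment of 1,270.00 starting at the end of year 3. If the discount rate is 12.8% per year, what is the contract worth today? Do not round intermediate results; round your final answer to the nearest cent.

35226.06

PV of 2-year annuity: 16,400.00 × [1 − (1+0.128)^−2] / 0.128 = 27428.19778
Perpetuity value at year 2: 1,270.00 / 0.128 = 9921.87500
PV of perpetuity: 9921.87500 / (1+0.128)^2 = 7797.86212
Total PV = 27428.19778 + 7797.86212 = 35226.05990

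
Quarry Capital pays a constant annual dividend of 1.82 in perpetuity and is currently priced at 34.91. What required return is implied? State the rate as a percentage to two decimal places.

5.21%

P = C/r ⇒ r = C/P = 1.82/34.91 = 0.052134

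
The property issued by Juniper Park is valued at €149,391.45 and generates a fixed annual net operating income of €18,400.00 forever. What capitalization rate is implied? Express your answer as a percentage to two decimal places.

12.32%

P = C/r ⇒ r = C/P = €18,400.00/€149,391.45 = 0.123166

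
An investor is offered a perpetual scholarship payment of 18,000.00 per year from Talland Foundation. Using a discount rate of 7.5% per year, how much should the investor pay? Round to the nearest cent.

240000.00

Level perpetuity: PV = C / r = 18,000.00 / 0.075 = 240,000.00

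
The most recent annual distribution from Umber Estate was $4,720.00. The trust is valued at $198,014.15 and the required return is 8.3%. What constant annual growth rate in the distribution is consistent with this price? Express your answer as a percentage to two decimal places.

5.78%

P = D₀(1+g)/(r−g) ⇒ P(r−g) = D₀(1+g) ⇒ g(P+D₀) = P·r − D₀
g = (P·r − D₀)/(P + D₀) = ($198,014.15×0.083 − $4,720.00) / ($198,014.15 + $4,720.00) = 0.057786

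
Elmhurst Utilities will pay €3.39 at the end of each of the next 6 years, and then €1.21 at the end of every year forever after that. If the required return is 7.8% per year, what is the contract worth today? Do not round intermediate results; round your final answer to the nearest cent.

PV of 6-year annuity: €3.39 × [1 − (1+0.078)^−6] / 0.078 = 15.76710
Perpetuity value at year 6: €1.21 / 0.078 = 15.51282
PV of perpetuity: 15.51282 / (1+0.078)^6 = 9.88503
Total PV = 15.76710 + 9.88503 = 25.65214

€25.65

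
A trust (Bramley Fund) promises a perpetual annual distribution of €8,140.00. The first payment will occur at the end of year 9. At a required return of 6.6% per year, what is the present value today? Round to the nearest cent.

Value at end of year 8: C / r = €8,140.00 / 0.066 = €123,333.3333
Discount to today: PV = €123,333.3333 / (1 + 0.066)^8 = €123,333.3333 / 1.667468 = €73,964.42

€73964.42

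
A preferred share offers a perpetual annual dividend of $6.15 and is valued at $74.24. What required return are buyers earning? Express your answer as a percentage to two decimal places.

P = C/r ⇒ r = C/P = $6.15/$74.24 = 0.082839

8.28%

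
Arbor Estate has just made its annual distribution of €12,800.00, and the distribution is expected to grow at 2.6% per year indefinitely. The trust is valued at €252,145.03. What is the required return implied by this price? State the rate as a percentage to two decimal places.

D₁ = €12,800.00 × 1.026 = €13,132.8000
P = D₁/(r − g) ⇒ r = D₁/P + g = €13,132.8000/€252,145.03 + 0.026 = 0.052084 + 0.026 = 0.078084

7.81%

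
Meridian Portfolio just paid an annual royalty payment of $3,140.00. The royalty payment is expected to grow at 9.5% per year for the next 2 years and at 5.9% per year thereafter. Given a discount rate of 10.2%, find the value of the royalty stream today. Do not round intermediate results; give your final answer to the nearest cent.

$82572.60

D_1 = 3438.30000
D_2 = 3764.93850
Terminal value at year 2: TV = D_2×(1+g_2)/(r−g_2) = 3987.06987/0.043 = 92722.55515
P_0 = D_1/(1+r)^1 + D_2/(1+r)^2 + TV/(1+r)^2
    = 3120.05445 + 3100.23559 + 76352.31369 = 82572.60372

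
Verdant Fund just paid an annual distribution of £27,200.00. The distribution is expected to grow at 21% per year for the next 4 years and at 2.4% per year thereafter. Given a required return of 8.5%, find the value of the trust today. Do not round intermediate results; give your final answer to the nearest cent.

D_1 = 32912.00000
D_2 = 39823.52000
D_3 = 48186.45920
D_4 = 58305.61563
Terminal value at year 4: TV = D_4×(1+g_2)/(r−g_2) = 59704.95041/0.061 = 978769.67881
P_0 = D_1/(1+r)^1 + D_2/(1+r)^2 + D_3/(1+r)^3 + D_4/(1+r)^4 + TV/(1+r)^4
    = 30333.64055 + 33828.29960 + 37725.56914 + 42071.83287 + 706255.03045 = 850214.37261

£850214.37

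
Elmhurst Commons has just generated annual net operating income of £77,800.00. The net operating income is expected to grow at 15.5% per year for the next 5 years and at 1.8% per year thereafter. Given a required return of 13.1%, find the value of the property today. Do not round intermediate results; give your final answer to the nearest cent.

D_1 = 89859.00000
D_2 = 103787.14500
D_3 = 119874.15247
D_4 = 138454.64611
D_5 = 159915.11626
Terminal value at year 5: TV = D_5×(1+g_2)/(r−g_2) = 162793.58835/0.113 = 1440651.22432
P_0 = D_1/(1+r)^1 + D_2/(1+r)^2 + D_3/(1+r)^3 + D_4/(1+r)^4 + D_5/(1+r)^5 + TV/(1+r)^5
    = 79450.92838 + 81136.88973 + 82858.62744 + 84616.90070 + 86412.48480 + 778477.07546 = 1192952.90652

£1192952.91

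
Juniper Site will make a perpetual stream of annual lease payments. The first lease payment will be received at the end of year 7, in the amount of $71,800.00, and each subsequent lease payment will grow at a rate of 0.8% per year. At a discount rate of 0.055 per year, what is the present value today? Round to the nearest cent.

$1107928.74

Value at end of year 6: C₁ / (r − g) = $71,800.00 / (0.055 − 0.008) = $1,527,659.5745
Discount to today: PV = $1,527,659.5745 / (1 + 0.055)^6 = $1,527,659.5745 / 1.378843 = $1,107,928.74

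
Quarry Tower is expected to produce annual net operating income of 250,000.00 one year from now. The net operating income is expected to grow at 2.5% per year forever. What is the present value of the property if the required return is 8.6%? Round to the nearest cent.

Growing perpetuity: P = D₁ / (r − g) = 250,000.0000 / (0.086 − 0.025) = 4,098,360.66

4098360.66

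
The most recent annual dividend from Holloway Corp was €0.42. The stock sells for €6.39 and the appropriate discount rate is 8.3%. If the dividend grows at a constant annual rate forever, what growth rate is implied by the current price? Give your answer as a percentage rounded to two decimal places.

1.62%

P = D₀(1+g)/(r−g) ⇒ P(r−g) = D₀(1+g) ⇒ g(P+D₀) = P·r − D₀
g = (P·r − D₀)/(P + D₀) = (€6.39×0.083 − €0.42) / (€6.39 + €0.42) = 0.016207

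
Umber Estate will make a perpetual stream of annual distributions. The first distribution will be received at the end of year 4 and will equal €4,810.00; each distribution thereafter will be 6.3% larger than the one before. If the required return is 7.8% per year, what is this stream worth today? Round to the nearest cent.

Value at end of year 3: C₁ / (r − g) = €4,810.00 / (0.078 − 0.063) = €320,666.6667
Discount to today: PV = €320,666.6667 / (1 + 0.078)^3 = €320,666.6667 / 1.252727 = €255,974.99

€255974.99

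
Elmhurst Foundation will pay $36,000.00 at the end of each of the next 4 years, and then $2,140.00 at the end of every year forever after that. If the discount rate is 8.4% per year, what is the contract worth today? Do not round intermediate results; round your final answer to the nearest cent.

$136633.49

PV of 4-year annuity: $36,000.00 × [1 − (1+0.084)^−4] / 0.084 = 118182.59712
Perpetuity value at year 4: $2,140.00 / 0.084 = 25476.19048
PV of perpetuity: 25476.19048 / (1+0.084)^4 = 18450.89165
Total PV = 118182.59712 + 18450.89165 = 136633.48876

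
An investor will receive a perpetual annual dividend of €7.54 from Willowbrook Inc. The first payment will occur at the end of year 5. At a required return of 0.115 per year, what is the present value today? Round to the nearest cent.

€42.42

Value at end of year 4: C / r = €7.54 / 0.115 = €65.5652
Discount to today: PV = €65.5652 / (1 + 0.115)^4 = €65.5652 / 1.545608 = €42.42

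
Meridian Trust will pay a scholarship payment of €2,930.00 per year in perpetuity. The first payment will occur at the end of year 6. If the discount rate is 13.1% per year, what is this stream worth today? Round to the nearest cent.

Value at end of year 5: C / r = €2,930.00 / 0.131 = €22,366.4122
Discount to today: PV = €22,366.4122 / (1 + 0.131)^5 = €22,366.4122 / 1.850602 = €12,086.02

€12086.02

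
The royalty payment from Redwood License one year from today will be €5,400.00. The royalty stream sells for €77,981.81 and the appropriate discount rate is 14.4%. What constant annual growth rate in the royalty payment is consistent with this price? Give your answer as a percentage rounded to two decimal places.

7.48%

P = D₁/(r−g) ⇒ g = r − D₁/P = 0.144 − €5,400.00/€77,981.81 = 0.074753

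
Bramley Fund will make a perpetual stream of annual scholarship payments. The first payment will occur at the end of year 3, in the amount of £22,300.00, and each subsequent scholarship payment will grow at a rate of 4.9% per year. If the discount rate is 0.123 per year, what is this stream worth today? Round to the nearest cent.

£238953.63

Value at end of year 2: C₁ / (r − g) = £22,300.00 / (0.123 − 0.049) = £301,351.3514
Discount to today: PV = £301,351.3514 / (1 + 0.123)^2 = £301,351.3514 / 1.261129 = £238,953.63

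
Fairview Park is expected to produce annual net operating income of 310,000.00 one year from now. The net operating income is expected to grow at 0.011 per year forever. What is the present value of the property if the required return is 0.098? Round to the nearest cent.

3563218.39

Growing perpetuity: P = D₁ / (r − g) = 310,000.0000 / (0.098 − 0.011) = 3,563,218.39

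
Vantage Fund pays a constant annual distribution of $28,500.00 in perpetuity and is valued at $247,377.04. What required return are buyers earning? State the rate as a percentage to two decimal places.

P = C/r ⇒ r = C/P = $28,500.00/$247,377.04 = 0.115209

11.52%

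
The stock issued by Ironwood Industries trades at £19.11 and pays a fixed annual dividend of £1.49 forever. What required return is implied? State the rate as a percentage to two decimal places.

7.80%

P = C/r ⇒ r = C/P = £1.49/£19.11 = 0.077970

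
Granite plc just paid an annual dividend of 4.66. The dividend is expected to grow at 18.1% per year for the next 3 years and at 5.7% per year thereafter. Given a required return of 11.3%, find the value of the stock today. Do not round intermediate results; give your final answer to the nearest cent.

120.84

D_1 = 5.50346
D_2 = 6.49959
D_3 = 7.67601
Terminal value at year 3: TV = D_3×(1+g_2)/(r−g_2) = 8.11354/0.056 = 144.88471
P_0 = D_1/(1+r)^1 + D_2/(1+r)^2 + D_3/(1+r)^3 + TV/(1+r)^3
    = 4.94471 + 5.24681 + 5.56737 + 105.08412 = 120.84301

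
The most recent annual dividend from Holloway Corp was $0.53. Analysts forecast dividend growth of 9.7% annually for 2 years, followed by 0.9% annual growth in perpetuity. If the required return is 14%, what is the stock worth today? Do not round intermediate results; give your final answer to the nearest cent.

D_1 = 0.58141
D_2 = 0.63781
Terminal value at year 2: TV = D_2×(1+g_2)/(r−g_2) = 0.64355/0.131 = 4.91257
P_0 = D_1/(1+r)^1 + D_2/(1+r)^2 + TV/(1+r)^2
    = 0.51001 + 0.49077 + 3.78007 = 4.78085

$4.78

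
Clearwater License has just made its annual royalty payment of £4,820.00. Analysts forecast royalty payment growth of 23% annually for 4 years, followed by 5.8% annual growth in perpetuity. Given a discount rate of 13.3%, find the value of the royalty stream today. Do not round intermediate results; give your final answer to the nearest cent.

£118218.78

D_1 = 5928.60000
D_2 = 7292.17800
D_3 = 8969.37894
D_4 = 11032.33610
Terminal value at year 4: TV = D_4×(1+g_2)/(r−g_2) = 11672.21159/0.075 = 155629.48786
P_0 = D_1/(1+r)^1 + D_2/(1+r)^2 + D_3/(1+r)^3 + D_4/(1+r)^4 + TV/(1+r)^4
    = 5232.65666 + 5680.64227 + 6166.98146 + 6694.95781 + 94443.53817 = 118218.77638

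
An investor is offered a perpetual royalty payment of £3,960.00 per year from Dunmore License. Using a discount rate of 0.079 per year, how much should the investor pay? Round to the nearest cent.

Level perpetuity: PV = C / r = £3,960.00 / 0.079 = £50,126.58

£50126.58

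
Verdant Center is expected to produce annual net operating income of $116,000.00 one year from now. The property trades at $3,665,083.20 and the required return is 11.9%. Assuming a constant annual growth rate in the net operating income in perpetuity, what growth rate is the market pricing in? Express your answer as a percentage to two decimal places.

P = D₁/(r−g) ⇒ g = r − D₁/P = 0.119 − $116,000.00/$3,665,083.20 = 0.087350

8.73%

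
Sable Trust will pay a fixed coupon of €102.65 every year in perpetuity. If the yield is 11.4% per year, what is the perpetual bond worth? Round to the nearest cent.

Level perpetuity: PV = C / r = €102.65 / 0.114 = €900.44

€900.44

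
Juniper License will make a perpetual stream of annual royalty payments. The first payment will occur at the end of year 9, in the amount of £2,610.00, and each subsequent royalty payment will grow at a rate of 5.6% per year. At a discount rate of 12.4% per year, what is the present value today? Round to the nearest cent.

£15066.11

Value at end of year 8: C₁ / (r − g) = £2,610.00 / (0.124 − 0.056) = £38,382.3529
Discount to today: PV = £38,382.3529 / (1 + 0.124)^8 = £38,382.3529 / 2.547596 = £15,066.11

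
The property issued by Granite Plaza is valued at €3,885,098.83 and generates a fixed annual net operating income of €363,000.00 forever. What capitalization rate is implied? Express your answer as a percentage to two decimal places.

P = C/r ⇒ r = C/P = €363,000.00/€3,885,098.83 = 0.093434

9.34%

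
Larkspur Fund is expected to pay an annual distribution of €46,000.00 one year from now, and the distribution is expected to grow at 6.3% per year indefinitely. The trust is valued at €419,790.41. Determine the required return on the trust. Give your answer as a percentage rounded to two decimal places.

17.26%

P = D₁/(r − g) ⇒ r = D₁/P + g = €46,000.0000/€419,790.41 + 0.063 = 0.109578 + 0.063 = 0.172578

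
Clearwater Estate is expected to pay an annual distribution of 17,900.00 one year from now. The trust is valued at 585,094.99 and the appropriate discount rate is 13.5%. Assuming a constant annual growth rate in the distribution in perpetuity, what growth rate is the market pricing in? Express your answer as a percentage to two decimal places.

10.44%

P = D₁/(r−g) ⇒ g = r − D₁/P = 0.135 − 17,900.00/585,094.99 = 0.104407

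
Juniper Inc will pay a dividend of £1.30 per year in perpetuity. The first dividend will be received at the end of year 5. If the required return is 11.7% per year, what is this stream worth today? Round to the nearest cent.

Value at end of year 4: C / r = £1.30 / 0.117 = £11.1111
Discount to today: PV = £11.1111 / (1 + 0.117)^4 = £11.1111 / 1.556728 = £7.14

£7.14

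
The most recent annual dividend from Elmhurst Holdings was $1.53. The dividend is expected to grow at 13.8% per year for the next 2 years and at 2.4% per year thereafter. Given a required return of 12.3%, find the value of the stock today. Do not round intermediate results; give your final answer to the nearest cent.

$19.37

D_1 = 1.74114
D_2 = 1.98142
Terminal value at year 2: TV = D_2×(1+g_2)/(r−g_2) = 2.02897/0.099 = 20.49466
P_0 = D_1/(1+r)^1 + D_2/(1+r)^2 + TV/(1+r)^2
    = 1.55044 + 1.57115 + 16.25104 = 19.37262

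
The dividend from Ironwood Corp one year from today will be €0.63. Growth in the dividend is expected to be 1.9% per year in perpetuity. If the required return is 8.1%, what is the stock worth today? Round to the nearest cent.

Growing perpetuity: P = D₁ / (r − g) = €0.6300 / (0.081 − 0.019) = €10.16

€10.16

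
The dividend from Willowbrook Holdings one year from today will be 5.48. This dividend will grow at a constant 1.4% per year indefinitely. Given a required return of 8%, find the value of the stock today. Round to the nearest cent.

83.03

Growing perpetuity: P = D₁ / (r − g) = 5.4800 / (0.08 − 0.014) = 83.03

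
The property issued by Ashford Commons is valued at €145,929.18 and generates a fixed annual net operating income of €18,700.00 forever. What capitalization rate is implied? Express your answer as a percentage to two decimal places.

12.81%

P = C/r ⇒ r = C/P = €18,700.00/€145,929.18 = 0.128144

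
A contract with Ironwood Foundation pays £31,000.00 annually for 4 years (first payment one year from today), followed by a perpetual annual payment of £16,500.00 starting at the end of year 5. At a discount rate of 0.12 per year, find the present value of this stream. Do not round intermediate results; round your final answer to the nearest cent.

£181541.57

PV of 4-year annuity: £31,000.00 × [1 − (1+0.12)^−4] / 0.12 = 94157.82975
Perpetuity value at year 4: £16,500.00 / 0.12 = 137500.00000
PV of perpetuity: 137500.00000 / (1+0.12)^4 = 87383.73578
Total PV = 94157.82975 + 87383.73578 = 181541.56553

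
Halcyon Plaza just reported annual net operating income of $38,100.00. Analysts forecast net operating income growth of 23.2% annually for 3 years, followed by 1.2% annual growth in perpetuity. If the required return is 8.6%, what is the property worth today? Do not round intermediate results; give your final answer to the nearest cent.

$908584.85

D_1 = 46939.20000
D_2 = 57829.09440
D_3 = 71245.44430
Terminal value at year 3: TV = D_3×(1+g_2)/(r−g_2) = 72100.38963/0.074 = 974329.58963
P_0 = D_1/(1+r)^1 + D_2/(1+r)^2 + D_3/(1+r)^3 + TV/(1+r)^3
    = 43222.09945 + 49032.80527 + 55624.69253 + 760705.25461 = 908584.85185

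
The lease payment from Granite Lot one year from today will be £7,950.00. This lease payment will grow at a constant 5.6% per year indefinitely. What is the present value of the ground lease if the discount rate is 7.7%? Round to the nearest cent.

Growing perpetuity: P = D₁ / (r − g) = £7,950.0000 / (0.077 − 0.056) = £378,571.43

£378571.43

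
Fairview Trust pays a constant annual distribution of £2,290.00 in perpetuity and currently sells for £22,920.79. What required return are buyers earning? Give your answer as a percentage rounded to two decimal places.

9.99%

P = C/r ⇒ r = C/P = £2,290.00/£22,920.79 = 0.099909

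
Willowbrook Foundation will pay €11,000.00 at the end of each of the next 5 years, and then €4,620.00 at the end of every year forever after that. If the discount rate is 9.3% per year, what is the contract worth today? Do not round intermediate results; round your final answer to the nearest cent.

€74301.42

PV of 5-year annuity: €11,000.00 × [1 − (1+0.093)^−5] / 0.093 = 42455.17959
Perpetuity value at year 5: €4,620.00 / 0.093 = 49677.41935
PV of perpetuity: 49677.41935 / (1+0.093)^5 = 31846.24393
Total PV = 42455.17959 + 31846.24393 = 74301.42352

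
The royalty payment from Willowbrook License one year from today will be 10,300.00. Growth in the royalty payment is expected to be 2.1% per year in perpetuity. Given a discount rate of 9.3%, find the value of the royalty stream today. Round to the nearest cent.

143055.56

Growing perpetuity: P = D₁ / (r − g) = 10,300.0000 / (0.093 − 0.021) = 143,055.56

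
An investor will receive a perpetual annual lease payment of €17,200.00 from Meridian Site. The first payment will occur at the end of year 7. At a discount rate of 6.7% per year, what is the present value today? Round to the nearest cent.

€173967.10

Value at end of year 6: C / r = €17,200.00 / 0.067 = €256,716.4179
Discount to today: PV = €256,716.4179 / (1 + 0.067)^6 = €256,716.4179 / 1.475661 = €173,967.10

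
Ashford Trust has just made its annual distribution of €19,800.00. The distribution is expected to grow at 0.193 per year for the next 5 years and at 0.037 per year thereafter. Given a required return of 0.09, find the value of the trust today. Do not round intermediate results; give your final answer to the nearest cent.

D_1 = 23621.40000
D_2 = 28180.33020
D_3 = 33619.13393
D_4 = 40107.62678
D_5 = 47848.39874
Terminal value at year 5: TV = D_5×(1+g_2)/(r−g_2) = 49618.78950/0.053 = 936203.57544
P_0 = D_1/(1+r)^1 + D_2/(1+r)^2 + D_3/(1+r)^3 + D_4/(1+r)^4 + D_5/(1+r)^5 + TV/(1+r)^5
    = 21671.00917 + 23718.82013 + 25960.13983 + 28413.25396 + 31098.17613 + 608468.08764 = 739329.48688

€739329.49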